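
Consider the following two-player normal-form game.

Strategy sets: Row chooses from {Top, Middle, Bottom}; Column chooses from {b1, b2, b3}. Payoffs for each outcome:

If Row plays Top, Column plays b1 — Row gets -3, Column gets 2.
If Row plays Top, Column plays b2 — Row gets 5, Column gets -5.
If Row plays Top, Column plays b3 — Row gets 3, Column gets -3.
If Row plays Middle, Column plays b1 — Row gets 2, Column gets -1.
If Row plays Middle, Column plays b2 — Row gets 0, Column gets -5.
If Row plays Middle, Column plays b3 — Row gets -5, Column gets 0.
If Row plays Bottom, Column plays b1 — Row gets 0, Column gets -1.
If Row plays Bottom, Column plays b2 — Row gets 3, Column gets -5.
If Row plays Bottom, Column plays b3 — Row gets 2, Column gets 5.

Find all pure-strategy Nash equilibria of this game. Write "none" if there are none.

Row against b1: payoffs -3, 2, 0 → best response Middle.
Row against b2: payoffs 5, 0, 3 → best response Top.
Row against b3: payoffs 3, -5, 2 → best response Top.
Column against Top: payoffs 2, -5, -3 → best response b1.
Column against Middle: payoffs -1, -5, 0 → best response b3.
Column against Bottom: payoffs -1, -5, 5 → best response b3.
No profile is a mutual best response for all players.

No pure-strategy Nash equilibrium.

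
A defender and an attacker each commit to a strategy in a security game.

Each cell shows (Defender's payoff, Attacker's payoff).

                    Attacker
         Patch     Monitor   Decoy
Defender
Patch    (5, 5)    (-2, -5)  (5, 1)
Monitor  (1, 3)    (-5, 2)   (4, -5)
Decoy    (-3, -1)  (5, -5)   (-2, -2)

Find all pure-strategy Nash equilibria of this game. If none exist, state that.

(Patch, Patch)

Defender against Patch: payoffs 5, 1, -3 → best response Patch.
Defender against Monitor: payoffs -2, -5, 5 → best response Decoy.
Defender against Decoy: payoffs 5, 4, -2 → best response Patch.
Attacker against Patch: payoffs 5, -5, 1 → best response Patch.
Attacker against Monitor: payoffs 3, 2, -5 → best response Patch.
Attacker against Decoy: payoffs -1, -5, -2 → best response Patch.
Mutual best responses: (Patch, Patch).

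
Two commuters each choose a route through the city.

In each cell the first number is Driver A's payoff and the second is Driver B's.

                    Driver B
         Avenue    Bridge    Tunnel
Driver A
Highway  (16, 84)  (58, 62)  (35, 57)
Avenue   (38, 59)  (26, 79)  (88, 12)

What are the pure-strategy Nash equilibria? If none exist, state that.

Driver A against Avenue: payoffs 16, 38 → best response Avenue.
Driver A against Bridge: payoffs 58, 26 → best response Highway.
Driver A against Tunnel: payoffs 35, 88 → best response Avenue.
Driver B against Highway: payoffs 84, 62, 57 → best response Avenue.
Driver B against Avenue: payoffs 59, 79, 12 → best response Bridge.
No profile is a mutual best response for all players.

No pure-strategy Nash equilibrium.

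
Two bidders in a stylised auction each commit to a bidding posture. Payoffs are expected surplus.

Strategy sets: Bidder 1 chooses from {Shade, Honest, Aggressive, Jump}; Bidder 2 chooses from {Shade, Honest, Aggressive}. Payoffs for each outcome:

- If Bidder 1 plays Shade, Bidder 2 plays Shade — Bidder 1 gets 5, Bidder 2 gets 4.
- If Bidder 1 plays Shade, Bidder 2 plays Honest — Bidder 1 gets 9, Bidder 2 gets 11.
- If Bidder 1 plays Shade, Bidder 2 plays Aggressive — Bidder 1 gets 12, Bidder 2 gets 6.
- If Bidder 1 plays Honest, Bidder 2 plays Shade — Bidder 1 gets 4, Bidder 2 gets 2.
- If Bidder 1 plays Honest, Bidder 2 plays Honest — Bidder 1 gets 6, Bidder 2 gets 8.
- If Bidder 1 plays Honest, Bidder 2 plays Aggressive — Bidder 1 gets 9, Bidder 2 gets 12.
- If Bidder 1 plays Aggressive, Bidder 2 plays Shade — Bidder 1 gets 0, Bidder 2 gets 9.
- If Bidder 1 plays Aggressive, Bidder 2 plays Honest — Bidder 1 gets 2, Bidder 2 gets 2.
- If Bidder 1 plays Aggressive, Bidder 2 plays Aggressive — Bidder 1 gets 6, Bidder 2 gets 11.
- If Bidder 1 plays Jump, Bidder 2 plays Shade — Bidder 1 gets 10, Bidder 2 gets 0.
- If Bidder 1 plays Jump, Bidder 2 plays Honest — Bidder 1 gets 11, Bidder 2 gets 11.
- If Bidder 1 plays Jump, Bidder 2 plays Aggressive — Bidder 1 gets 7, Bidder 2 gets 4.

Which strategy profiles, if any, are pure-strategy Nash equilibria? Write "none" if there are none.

For each player, find the best response to each opponent profile; mutual best responses are the pure NE.
Bidder 1 against Shade: payoffs 5, 4, 0, 10 → best response Jump.
Bidder 1 against Honest: payoffs 9, 6, 2, 11 → best response Jump.
Bidder 1 against Aggressive: payoffs 12, 9, 6, 7 → best response Shade.
Bidder 2 against Shade: payoffs 4, 11, 6 → best response Honest.
Bidder 2 against Honest: payoffs 2, 8, 12 → best response Aggressive.
Bidder 2 against Aggressive: payoffs 9, 2, 11 → best response Aggressive.
Bidder 2 against Jump: payoffs 0, 11, 4 → best response Honest.
Mutual best responses: (Jump, Honest).

Pure NE: (Jump, Honest)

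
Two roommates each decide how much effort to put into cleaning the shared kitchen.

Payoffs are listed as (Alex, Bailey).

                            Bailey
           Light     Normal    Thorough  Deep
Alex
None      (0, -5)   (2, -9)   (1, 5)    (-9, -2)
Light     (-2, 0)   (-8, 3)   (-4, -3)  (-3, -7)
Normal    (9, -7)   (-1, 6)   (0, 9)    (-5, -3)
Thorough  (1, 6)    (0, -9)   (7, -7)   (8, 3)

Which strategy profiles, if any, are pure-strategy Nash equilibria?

Mark each player's best response to every combination of opponents' strategies; a profile where every player is best-responding is a pure Nash equilibrium.
Alex against Light: payoffs 0, -2, 9, 1 → best response Normal.
Alex against Normal: payoffs 2, -8, -1, 0 → best response None.
Alex against Thorough: payoffs 1, -4, 0, 7 → best response Thorough.
Alex against Deep: payoffs -9, -3, -5, 8 → best response Thorough.
Bailey against None: payoffs -5, -9, 5, -2 → best response Thorough.
Bailey against Light: payoffs 0, 3, -3, -7 → best response Normal.
Bailey against Normal: payoffs -7, 6, 9, -3 → best response Thorough.
Bailey against Thorough: payoffs 6, -9, -7, 3 → best response Light.
No profile is a mutual best response for all players.

There is no pure-strategy Nash equilibrium.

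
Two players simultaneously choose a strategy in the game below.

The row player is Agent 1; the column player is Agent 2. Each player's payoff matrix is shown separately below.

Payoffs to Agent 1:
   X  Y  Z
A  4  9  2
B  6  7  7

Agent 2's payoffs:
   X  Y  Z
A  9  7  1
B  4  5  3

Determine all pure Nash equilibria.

none

Agent 1 against X: payoffs 4, 6 → best response B.
Agent 1 against Y: payoffs 9, 7 → best response A.
Agent 1 against Z: payoffs 2, 7 → best response B.
Agent 2 against A: payoffs 9, 7, 1 → best response X.
Agent 2 against B: payoffs 4, 5, 3 → best response Y.
No profile is a mutual best response for all players.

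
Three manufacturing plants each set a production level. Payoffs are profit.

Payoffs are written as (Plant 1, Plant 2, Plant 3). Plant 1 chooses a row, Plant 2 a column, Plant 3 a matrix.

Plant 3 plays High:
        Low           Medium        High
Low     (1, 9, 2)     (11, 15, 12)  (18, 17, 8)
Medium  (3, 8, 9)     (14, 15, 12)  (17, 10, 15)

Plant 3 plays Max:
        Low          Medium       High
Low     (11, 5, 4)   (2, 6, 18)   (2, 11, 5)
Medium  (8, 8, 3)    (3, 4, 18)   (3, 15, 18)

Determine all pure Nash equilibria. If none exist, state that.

The pure Nash equilibria are (Low, High, High); (Medium, High, Max).

Mark each player's best response to every combination of opponents' strategies; a profile where every player is best-responding is a pure Nash equilibrium.
Plant 1 against (Low, High): payoffs 1, 3 → best response Medium.
Plant 1 against (Low, Max): payoffs 11, 8 → best response Low.
Plant 1 against (Medium, High): payoffs 11, 14 → best response Medium.
Plant 1 against (Medium, Max): payoffs 2, 3 → best response Medium.
Plant 1 against (High, High): payoffs 18, 17 → best response Low.
Plant 1 against (High, Max): payoffs 2, 3 → best response Medium.
Plant 2 against (Low, High): payoffs 9, 15, 17 → best response High.
Plant 2 against (Low, Max): payoffs 5, 6, 11 → best response High.
Plant 2 against (Medium, High): payoffs 8, 15, 10 → best response Medium.
Plant 2 against (Medium, Max): payoffs 8, 4, 15 → best response High.
Plant 3 against (Low, Low): payoffs 2, 4 → best response Max.
Plant 3 against (Low, Medium): payoffs 12, 18 → best response Max.
Plant 3 against (Low, High): payoffs 8, 5 → best response High.
Plant 3 against (Medium, Low): payoffs 9, 3 → best response High.
Plant 3 against (Medium, Medium): payoffs 12, 18 → best response Max.
Plant 3 against (Medium, High): payoffs 15, 18 → best response Max.
Mutual best responses: (Low, High, High); (Medium, High, Max).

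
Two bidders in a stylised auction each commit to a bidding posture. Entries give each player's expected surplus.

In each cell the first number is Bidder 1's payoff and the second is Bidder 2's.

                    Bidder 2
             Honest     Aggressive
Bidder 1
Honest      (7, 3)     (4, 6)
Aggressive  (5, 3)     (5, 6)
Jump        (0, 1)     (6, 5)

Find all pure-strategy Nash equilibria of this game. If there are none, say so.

The unique pure-strategy Nash equilibrium is (Jump, Aggressive).

Bidder 1 against Honest: payoffs 7, 5, 0 → best response Honest.
Bidder 1 against Aggressive: payoffs 4, 5, 6 → best response Jump.
Bidder 2 against Honest: payoffs 3, 6 → best response Aggressive.
Bidder 2 against Aggressive: payoffs 3, 6 → best response Aggressive.
Bidder 2 against Jump: payoffs 1, 5 → best response Aggressive.
Mutual best responses: (Jump, Aggressive).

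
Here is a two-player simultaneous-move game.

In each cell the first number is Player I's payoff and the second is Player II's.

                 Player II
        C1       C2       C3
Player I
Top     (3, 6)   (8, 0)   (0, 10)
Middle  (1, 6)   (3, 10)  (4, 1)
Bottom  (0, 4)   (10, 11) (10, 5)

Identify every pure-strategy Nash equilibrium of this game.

(Bottom, C2)

(Top, C1): Player II can switch to C3 (6 → 10). Not NE.
(Top, C2): Player I can switch to Bottom (8 → 10). Not NE.
(Top, C3): Player I can switch to Middle (0 → 4). Not NE.
(Middle, C1): Player I can switch to Top (1 → 3). Not NE.
(Middle, C2): Player I can switch to Top (3 → 8). Not NE.
(Middle, C3): Player I can switch to Bottom (4 → 10). Not NE.
(Bottom, C1): Player I can switch to Top (0 → 3). Not NE.
(Bottom, C2): Player I gets 10, best alternative 8; Player II gets 11, best alternative 5. No profitable deviation — NE.
(Bottom, C3): Player II can switch to C2 (5 → 11). Not NE.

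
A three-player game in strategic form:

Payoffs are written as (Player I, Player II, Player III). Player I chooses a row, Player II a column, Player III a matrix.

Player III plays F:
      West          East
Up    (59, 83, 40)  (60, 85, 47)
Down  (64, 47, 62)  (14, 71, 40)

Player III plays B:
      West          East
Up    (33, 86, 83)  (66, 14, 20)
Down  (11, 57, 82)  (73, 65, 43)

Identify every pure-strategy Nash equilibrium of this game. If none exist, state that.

The pure Nash equilibria are (Up, West, B); (Up, East, F); (Down, East, B).

(Up, West, F): Player I can switch to Down (59 → 64). Not NE.
(Up, West, B): Player I gets 33, best alternative 11; Player II gets 86, best alternative 14; Player III gets 83, best alternative 40. No profitable deviation — NE.
(Up, East, F): Player I gets 60, best alternative 14; Player II gets 85, best alternative 83; Player III gets 47, best alternative 20. No profitable deviation — NE.
(Up, East, B): Player I can switch to Down (66 → 73). Not NE.
(Down, West, F): Player II can switch to East (47 → 71). Not NE.
(Down, West, B): Player I can switch to Up (11 → 33). Not NE.
(Down, East, F): Player I can switch to Up (14 → 60). Not NE.
(Down, East, B): Player I gets 73, best alternative 66; Player II gets 65, best alternative 57; Player III gets 43, best alternative 40. No profitable deviation — NE.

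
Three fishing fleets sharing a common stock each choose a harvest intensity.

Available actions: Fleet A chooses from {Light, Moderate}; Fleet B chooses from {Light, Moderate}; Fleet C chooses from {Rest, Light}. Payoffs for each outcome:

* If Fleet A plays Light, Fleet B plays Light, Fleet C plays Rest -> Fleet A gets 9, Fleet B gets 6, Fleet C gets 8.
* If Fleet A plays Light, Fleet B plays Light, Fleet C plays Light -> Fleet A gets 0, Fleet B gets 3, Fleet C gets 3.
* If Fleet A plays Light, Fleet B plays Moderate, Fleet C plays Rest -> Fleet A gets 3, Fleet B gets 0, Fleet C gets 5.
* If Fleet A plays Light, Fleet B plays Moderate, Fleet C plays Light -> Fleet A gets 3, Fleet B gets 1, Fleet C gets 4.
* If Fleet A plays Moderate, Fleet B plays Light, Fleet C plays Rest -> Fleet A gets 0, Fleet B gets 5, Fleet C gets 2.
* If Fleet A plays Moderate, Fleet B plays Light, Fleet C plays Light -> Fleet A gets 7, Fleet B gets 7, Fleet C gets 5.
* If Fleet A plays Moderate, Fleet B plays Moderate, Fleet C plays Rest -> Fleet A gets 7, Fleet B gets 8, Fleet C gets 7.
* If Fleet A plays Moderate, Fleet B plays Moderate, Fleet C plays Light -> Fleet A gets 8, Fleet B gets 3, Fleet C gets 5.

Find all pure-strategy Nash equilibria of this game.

The pure Nash equilibria are (Light, Light, Rest) and (Moderate, Light, Light) and (Moderate, Moderate, Rest).

Mark each player's best response to every combination of opponents' strategies; a profile where every player is best-responding is a pure Nash equilibrium.
Fleet A against (Light, Rest): payoffs 9, 0 → best response Light.
Fleet A against (Light, Light): payoffs 0, 7 → best response Moderate.
Fleet A against (Moderate, Rest): payoffs 3, 7 → best response Moderate.
Fleet A against (Moderate, Light): payoffs 3, 8 → best response Moderate.
Fleet B against (Light, Rest): payoffs 6, 0 → best response Light.
Fleet B against (Light, Light): payoffs 3, 1 → best response Light.
Fleet B against (Moderate, Rest): payoffs 5, 8 → best response Moderate.
Fleet B against (Moderate, Light): payoffs 7, 3 → best response Light.
Fleet C against (Light, Light): payoffs 8, 3 → best response Rest.
Fleet C against (Light, Moderate): payoffs 5, 4 → best response Rest.
Fleet C against (Moderate, Light): payoffs 2, 5 → best response Light.
Fleet C against (Moderate, Moderate): payoffs 7, 5 → best response Rest.
Mutual best responses: (Light, Light, Rest); (Moderate, Light, Light); (Moderate, Moderate, Rest).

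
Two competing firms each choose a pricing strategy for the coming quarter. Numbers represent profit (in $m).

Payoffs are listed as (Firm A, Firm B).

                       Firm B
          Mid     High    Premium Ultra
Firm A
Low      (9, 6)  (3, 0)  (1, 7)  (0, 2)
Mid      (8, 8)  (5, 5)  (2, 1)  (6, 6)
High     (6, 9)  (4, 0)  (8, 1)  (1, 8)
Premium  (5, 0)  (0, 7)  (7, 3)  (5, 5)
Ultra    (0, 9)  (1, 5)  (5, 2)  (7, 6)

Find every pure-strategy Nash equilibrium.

There is no pure-strategy Nash equilibrium.

(Low, Mid): Firm B can switch to Premium (6 → 7). Not NE.
(Low, High): Firm A can switch to Mid (3 → 5). Not NE.
(Low, Premium): Firm A can switch to Mid (1 → 2). Not NE.
(Low, Ultra): Firm A can switch to Mid (0 → 6). Not NE.
(Mid, Mid): Firm A can switch to Low (8 → 9). Not NE.
(Mid, High): Firm B can switch to Mid (5 → 8). Not NE.
(Mid, Premium): Firm A can switch to High (2 → 8). Not NE.
(Mid, Ultra): Firm A can switch to Ultra (6 → 7). Not NE.
(High, Mid): Firm A can switch to Low (6 → 9). Not NE.
(High, High): Firm A can switch to Mid (4 → 5). Not NE.
(High, Premium): Firm B can switch to Mid (1 → 9). Not NE.
(High, Ultra): Firm A can switch to Mid (1 → 6). Not NE.
(The remaining 8 profiles each have a profitable deviation by the same check.)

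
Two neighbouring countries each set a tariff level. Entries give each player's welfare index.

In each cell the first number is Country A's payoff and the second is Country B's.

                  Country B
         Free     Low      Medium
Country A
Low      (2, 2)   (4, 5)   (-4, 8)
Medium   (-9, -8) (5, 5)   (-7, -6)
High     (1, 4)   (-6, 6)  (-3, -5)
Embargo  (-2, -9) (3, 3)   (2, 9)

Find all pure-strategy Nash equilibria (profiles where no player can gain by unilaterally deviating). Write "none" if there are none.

Check each profile: it is a Nash equilibrium iff no player can strictly gain by switching unilaterally.
(Low, Free): Country B can switch to Low (2 → 5). Not NE.
(Low, Low): Country A can switch to Medium (4 → 5). Not NE.
(Low, Medium): Country A can switch to High (-4 → -3). Not NE.
(Medium, Free): Country A can switch to Low (-9 → 2). Not NE.
(Medium, Low): Country A gets 5, best alternative 4; Country B gets 5, best alternative -6. No profitable deviation — NE.
(Medium, Medium): Country A can switch to Low (-7 → -4). Not NE.
(High, Free): Country A can switch to Low (1 → 2). Not NE.
(High, Low): Country A can switch to Low (-6 → 4). Not NE.
(High, Medium): Country A can switch to Embargo (-3 → 2). Not NE.
(Embargo, Free): Country A can switch to Low (-2 → 2). Not NE.
(Embargo, Low): Country A can switch to Low (3 → 4). Not NE.
(Embargo, Medium): Country A gets 2, best alternative -3; Country B gets 9, best alternative 3. No profitable deviation — NE.

The pure Nash equilibria are (Medium, Low) and (Embargo, Medium).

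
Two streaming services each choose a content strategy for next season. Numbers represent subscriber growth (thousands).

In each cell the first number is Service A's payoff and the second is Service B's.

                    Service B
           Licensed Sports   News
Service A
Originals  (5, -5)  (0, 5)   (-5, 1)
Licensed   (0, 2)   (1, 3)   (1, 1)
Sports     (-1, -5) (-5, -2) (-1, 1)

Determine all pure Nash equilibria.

Pure NE: (Licensed, Sports)

Service A against Licensed: payoffs 5, 0, -1 → best response Originals.
Service A against Sports: payoffs 0, 1, -5 → best response Licensed.
Service A against News: payoffs -5, 1, -1 → best response Licensed.
Service B against Originals: payoffs -5, 5, 1 → best response Sports.
Service B against Licensed: payoffs 2, 3, 1 → best response Sports.
Service B against Sports: payoffs -5, -2, 1 → best response News.
Mutual best responses: (Licensed, Sports).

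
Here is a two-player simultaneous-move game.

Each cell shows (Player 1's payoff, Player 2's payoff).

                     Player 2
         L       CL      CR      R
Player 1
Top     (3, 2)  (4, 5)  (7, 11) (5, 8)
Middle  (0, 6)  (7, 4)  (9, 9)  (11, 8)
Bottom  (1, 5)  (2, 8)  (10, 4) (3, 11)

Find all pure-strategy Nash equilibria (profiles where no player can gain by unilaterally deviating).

There is no pure-strategy Nash equilibrium.

Mark each player's best response to every combination of opponents' strategies; a profile where every player is best-responding is a pure Nash equilibrium.
Player 1 against L: payoffs 3, 0, 1 → best response Top.
Player 1 against CL: payoffs 4, 7, 2 → best response Middle.
Player 1 against CR: payoffs 7, 9, 10 → best response Bottom.
Player 1 against R: payoffs 5, 11, 3 → best response Middle.
Player 2 against Top: payoffs 2, 5, 11, 8 → best response CR.
Player 2 against Middle: payoffs 6, 4, 9, 8 → best response CR.
Player 2 against Bottom: payoffs 5, 8, 4, 11 → best response R.
No profile is a mutual best response for all players.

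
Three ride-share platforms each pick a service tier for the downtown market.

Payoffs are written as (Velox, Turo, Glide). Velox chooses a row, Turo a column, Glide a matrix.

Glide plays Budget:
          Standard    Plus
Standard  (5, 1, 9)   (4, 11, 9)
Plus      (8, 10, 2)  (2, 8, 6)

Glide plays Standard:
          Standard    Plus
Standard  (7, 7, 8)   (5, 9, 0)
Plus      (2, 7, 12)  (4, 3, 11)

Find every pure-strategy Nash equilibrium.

Velox against (Standard, Budget): payoffs 5, 8 → best response Plus.
Velox against (Standard, Standard): payoffs 7, 2 → best response Standard.
Velox against (Plus, Budget): payoffs 4, 2 → best response Standard.
Velox against (Plus, Standard): payoffs 5, 4 → best response Standard.
Turo against (Standard, Budget): payoffs 1, 11 → best response Plus.
Turo against (Standard, Standard): payoffs 7, 9 → best response Plus.
Turo against (Plus, Budget): payoffs 10, 8 → best response Standard.
Turo against (Plus, Standard): payoffs 7, 3 → best response Standard.
Glide against (Standard, Standard): payoffs 9, 8 → best response Budget.
Glide against (Standard, Plus): payoffs 9, 0 → best response Budget.
Glide against (Plus, Standard): payoffs 2, 12 → best response Standard.
Glide against (Plus, Plus): payoffs 6, 11 → best response Standard.
Mutual best responses: (Standard, Plus, Budget).

Pure NE: (Standard, Plus, Budget)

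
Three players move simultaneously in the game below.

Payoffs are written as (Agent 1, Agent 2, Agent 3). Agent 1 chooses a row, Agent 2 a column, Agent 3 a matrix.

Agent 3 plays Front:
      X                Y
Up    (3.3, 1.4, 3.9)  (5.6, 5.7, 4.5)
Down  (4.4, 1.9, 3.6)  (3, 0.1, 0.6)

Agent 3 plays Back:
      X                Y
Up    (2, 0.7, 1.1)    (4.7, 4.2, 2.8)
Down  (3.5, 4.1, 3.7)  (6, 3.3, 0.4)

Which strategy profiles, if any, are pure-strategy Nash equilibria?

(Up, Y, Front); (Down, X, Back)

Check each profile: it is a Nash equilibrium iff no player can strictly gain by switching unilaterally.
(Up, X, Front): Agent 1 can switch to Down (3.3 → 4.4). Not NE.
(Up, X, Back): Agent 1 can switch to Down (2 → 3.5). Not NE.
(Up, Y, Front): Agent 1 gets 5.6, best alternative 3; Agent 2 gets 5.7, best alternative 1.4; Agent 3 gets 4.5, best alternative 2.8. No profitable deviation — NE.
(Up, Y, Back): Agent 1 can switch to Down (4.7 → 6). Not NE.
(Down, X, Front): Agent 3 can switch to Back (3.6 → 3.7). Not NE.
(Down, X, Back): Agent 1 gets 3.5, best alternative 2; Agent 2 gets 4.1, best alternative 3.3; Agent 3 gets 3.7, best alternative 3.6. No profitable deviation — NE.
(Down, Y, Front): Agent 1 can switch to Up (3 → 5.6). Not NE.
(Down, Y, Back): Agent 2 can switch to X (3.3 → 4.1). Not NE.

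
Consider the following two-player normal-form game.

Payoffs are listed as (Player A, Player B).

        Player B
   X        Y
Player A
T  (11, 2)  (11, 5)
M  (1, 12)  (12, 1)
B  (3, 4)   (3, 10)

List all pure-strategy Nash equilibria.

There is no pure-strategy Nash equilibrium.

Player A against X: payoffs 11, 1, 3 → best response T.
Player A against Y: payoffs 11, 12, 3 → best response M.
Player B against T: payoffs 2, 5 → best response Y.
Player B against M: payoffs 12, 1 → best response X.
Player B against B: payoffs 4, 10 → best response Y.
No profile is a mutual best response for all players.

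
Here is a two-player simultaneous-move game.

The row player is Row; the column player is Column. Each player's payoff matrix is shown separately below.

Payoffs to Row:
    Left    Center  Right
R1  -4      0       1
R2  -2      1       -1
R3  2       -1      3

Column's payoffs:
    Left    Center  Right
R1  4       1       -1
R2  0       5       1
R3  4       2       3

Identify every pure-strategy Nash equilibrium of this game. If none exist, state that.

Row against Left: payoffs -4, -2, 2 → best response R3.
Row against Center: payoffs 0, 1, -1 → best response R2.
Row against Right: payoffs 1, -1, 3 → best response R3.
Column against R1: payoffs 4, 1, -1 → best response Left.
Column against R2: payoffs 0, 5, 1 → best response Center.
Column against R3: payoffs 4, 2, 3 → best response Left.
Mutual best responses: (R2, Center); (R3, Left).

Pure-strategy Nash equilibria: (R2, Center), (R3, Left)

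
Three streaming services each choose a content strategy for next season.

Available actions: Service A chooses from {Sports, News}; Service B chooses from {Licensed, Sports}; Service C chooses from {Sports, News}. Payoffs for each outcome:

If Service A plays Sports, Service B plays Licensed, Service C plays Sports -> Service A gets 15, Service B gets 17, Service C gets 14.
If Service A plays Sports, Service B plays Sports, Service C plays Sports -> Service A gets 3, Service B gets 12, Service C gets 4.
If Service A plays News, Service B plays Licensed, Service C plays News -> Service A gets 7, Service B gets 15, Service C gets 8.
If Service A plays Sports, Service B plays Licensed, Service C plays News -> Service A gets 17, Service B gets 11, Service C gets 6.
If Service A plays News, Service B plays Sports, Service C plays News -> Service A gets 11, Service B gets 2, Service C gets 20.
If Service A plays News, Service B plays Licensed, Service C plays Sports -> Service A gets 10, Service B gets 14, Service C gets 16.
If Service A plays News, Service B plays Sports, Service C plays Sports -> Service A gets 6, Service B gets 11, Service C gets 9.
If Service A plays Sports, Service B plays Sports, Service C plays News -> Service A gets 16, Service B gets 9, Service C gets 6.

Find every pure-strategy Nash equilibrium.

Pure NE: (Sports, Licensed, Sports)

Service A against (Licensed, Sports): payoffs 15, 10 → best response Sports.
Service A against (Licensed, News): payoffs 17, 7 → best response Sports.
Service A against (Sports, Sports): payoffs 3, 6 → best response News.
Service A against (Sports, News): payoffs 16, 11 → best response Sports.
Service B against (Sports, Sports): payoffs 17, 12 → best response Licensed.
Service B against (Sports, News): payoffs 11, 9 → best response Licensed.
Service B against (News, Sports): payoffs 14, 11 → best response Licensed.
Service B against (News, News): payoffs 15, 2 → best response Licensed.
Service C against (Sports, Licensed): payoffs 14, 6 → best response Sports.
Service C against (Sports, Sports): payoffs 4, 6 → best response News.
Service C against (News, Licensed): payoffs 16, 8 → best response Sports.
Service C against (News, Sports): payoffs 9, 20 → best response News.
Mutual best responses: (Sports, Licensed, Sports).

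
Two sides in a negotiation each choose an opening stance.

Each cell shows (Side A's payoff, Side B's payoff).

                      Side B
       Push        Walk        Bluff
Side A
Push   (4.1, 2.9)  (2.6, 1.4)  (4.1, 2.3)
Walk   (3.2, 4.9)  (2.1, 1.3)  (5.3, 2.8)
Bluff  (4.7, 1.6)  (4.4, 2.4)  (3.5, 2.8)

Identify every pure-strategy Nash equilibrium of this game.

none

Side A against Push: payoffs 4.1, 3.2, 4.7 → best response Bluff.
Side A against Walk: payoffs 2.6, 2.1, 4.4 → best response Bluff.
Side A against Bluff: payoffs 4.1, 5.3, 3.5 → best response Walk.
Side B against Push: payoffs 2.9, 1.4, 2.3 → best response Push.
Side B against Walk: payoffs 4.9, 1.3, 2.8 → best response Push.
Side B against Bluff: payoffs 1.6, 2.4, 2.8 → best response Bluff.
No profile is a mutual best response for all players.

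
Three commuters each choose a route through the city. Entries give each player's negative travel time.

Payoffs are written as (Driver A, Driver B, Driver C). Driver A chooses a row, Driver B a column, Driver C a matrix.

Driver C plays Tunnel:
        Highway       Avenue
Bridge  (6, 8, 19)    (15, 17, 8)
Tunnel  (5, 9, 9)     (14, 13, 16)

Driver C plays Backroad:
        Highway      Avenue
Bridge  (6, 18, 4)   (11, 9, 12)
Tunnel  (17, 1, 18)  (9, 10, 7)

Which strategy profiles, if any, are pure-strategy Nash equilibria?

There is no pure-strategy Nash equilibrium.

(Bridge, Highway, Tunnel): Driver B can switch to Avenue (8 → 17). Not NE.
(Bridge, Highway, Backroad): Driver A can switch to Tunnel (6 → 17). Not NE.
(Bridge, Avenue, Tunnel): Driver C can switch to Backroad (8 → 12). Not NE.
(Bridge, Avenue, Backroad): Driver B can switch to Highway (9 → 18). Not NE.
(Tunnel, Highway, Tunnel): Driver A can switch to Bridge (5 → 6). Not NE.
(Tunnel, Highway, Backroad): Driver B can switch to Avenue (1 → 10). Not NE.
(Tunnel, Avenue, Tunnel): Driver A can switch to Bridge (14 → 15). Not NE.
(Tunnel, Avenue, Backroad): Driver A can switch to Bridge (9 → 11). Not NE.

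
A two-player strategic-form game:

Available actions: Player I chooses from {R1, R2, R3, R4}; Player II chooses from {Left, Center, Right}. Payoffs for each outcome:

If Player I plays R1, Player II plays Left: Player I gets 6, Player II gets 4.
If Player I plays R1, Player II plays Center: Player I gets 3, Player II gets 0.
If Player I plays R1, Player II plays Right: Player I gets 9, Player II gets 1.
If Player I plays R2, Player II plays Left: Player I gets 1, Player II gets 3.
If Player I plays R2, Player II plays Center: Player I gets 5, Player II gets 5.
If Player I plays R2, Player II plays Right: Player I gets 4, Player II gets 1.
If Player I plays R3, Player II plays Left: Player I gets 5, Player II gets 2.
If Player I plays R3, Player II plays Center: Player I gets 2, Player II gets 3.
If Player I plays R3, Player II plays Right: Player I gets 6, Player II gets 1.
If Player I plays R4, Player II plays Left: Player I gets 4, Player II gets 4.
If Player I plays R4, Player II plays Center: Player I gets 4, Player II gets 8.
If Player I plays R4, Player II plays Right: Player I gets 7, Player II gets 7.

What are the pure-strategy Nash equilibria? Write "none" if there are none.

Player I against Left: payoffs 6, 1, 5, 4 → best response R1.
Player I against Center: payoffs 3, 5, 2, 4 → best response R2.
Player I against Right: payoffs 9, 4, 6, 7 → best response R1.
Player II against R1: payoffs 4, 0, 1 → best response Left.
Player II against R2: payoffs 3, 5, 1 → best response Center.
Player II against R3: payoffs 2, 3, 1 → best response Center.
Player II against R4: payoffs 4, 8, 7 → best response Center.
Mutual best responses: (R1, Left); (R2, Center).

Pure-strategy Nash equilibria: (R1, Left) and (R2, Center)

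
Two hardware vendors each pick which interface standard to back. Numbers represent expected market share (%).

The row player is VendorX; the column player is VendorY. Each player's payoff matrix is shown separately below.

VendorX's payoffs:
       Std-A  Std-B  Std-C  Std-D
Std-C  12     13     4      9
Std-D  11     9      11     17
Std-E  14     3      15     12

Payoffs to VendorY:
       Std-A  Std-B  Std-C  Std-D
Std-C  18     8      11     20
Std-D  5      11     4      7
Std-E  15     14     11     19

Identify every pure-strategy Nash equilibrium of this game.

VendorX against Std-A: payoffs 12, 11, 14 → best response Std-E.
VendorX against Std-B: payoffs 13, 9, 3 → best response Std-C.
VendorX against Std-C: payoffs 4, 11, 15 → best response Std-E.
VendorX against Std-D: payoffs 9, 17, 12 → best response Std-D.
VendorY against Std-C: payoffs 18, 8, 11, 20 → best response Std-D.
VendorY against Std-D: payoffs 5, 11, 4, 7 → best response Std-B.
VendorY against Std-E: payoffs 15, 14, 11, 19 → best response Std-D.
No profile is a mutual best response for all players.

There is no pure-strategy Nash equilibrium.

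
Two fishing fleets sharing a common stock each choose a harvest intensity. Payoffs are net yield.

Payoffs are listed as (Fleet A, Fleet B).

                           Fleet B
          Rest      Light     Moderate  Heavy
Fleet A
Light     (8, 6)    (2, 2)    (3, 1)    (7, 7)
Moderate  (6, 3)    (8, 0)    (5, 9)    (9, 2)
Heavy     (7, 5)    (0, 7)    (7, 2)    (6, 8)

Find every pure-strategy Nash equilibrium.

For each strategy profile, look for a profitable unilateral deviation.
(Light, Rest): Fleet B can switch to Heavy (6 → 7). Not NE.
(Light, Light): Fleet A can switch to Moderate (2 → 8). Not NE.
(Light, Moderate): Fleet A can switch to Moderate (3 → 5). Not NE.
(Light, Heavy): Fleet A can switch to Moderate (7 → 9). Not NE.
(Moderate, Rest): Fleet A can switch to Light (6 → 8). Not NE.
(Moderate, Light): Fleet B can switch to Rest (0 → 3). Not NE.
(Moderate, Moderate): Fleet A can switch to Heavy (5 → 7). Not NE.
(Moderate, Heavy): Fleet B can switch to Rest (2 → 3). Not NE.
(Heavy, Rest): Fleet A can switch to Light (7 → 8). Not NE.
(Heavy, Light): Fleet A can switch to Light (0 → 2). Not NE.
(Heavy, Moderate): Fleet B can switch to Rest (2 → 5). Not NE.
(Heavy, Heavy): Fleet A can switch to Light (6 → 7). Not NE.

none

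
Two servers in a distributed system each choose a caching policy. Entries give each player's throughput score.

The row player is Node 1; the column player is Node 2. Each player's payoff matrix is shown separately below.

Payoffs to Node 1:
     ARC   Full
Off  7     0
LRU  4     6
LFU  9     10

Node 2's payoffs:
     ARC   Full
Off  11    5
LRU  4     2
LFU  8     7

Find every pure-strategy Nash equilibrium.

Node 1 against ARC: payoffs 7, 4, 9 → best response LFU.
Node 1 against Full: payoffs 0, 6, 10 → best response LFU.
Node 2 against Off: payoffs 11, 5 → best response ARC.
Node 2 against LRU: payoffs 4, 2 → best response ARC.
Node 2 against LFU: payoffs 8, 7 → best response ARC.
Mutual best responses: (LFU, ARC).

Pure NE: (LFU, ARC)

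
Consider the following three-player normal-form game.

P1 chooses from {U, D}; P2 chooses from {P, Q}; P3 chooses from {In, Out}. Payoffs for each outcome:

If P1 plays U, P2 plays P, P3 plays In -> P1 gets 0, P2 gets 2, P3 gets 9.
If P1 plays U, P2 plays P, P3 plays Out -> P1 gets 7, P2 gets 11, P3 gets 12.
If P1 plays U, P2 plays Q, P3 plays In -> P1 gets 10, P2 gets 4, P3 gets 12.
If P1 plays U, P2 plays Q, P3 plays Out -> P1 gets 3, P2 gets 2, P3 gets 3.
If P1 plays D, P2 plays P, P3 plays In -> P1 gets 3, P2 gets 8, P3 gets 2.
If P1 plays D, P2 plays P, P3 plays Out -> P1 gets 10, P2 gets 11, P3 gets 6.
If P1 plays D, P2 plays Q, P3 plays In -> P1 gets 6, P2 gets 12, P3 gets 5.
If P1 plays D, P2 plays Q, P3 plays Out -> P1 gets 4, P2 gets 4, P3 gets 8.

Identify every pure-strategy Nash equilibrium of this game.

(U, P, In): P1 can switch to D (0 → 3). Not NE.
(U, P, Out): P1 can switch to D (7 → 10). Not NE.
(U, Q, In): P1 gets 10, best alternative 6; P2 gets 4, best alternative 2; P3 gets 12, best alternative 3. No profitable deviation — NE.
(U, Q, Out): P1 can switch to D (3 → 4). Not NE.
(D, P, In): P2 can switch to Q (8 → 12). Not NE.
(D, P, Out): P1 gets 10, best alternative 7; P2 gets 11, best alternative 4; P3 gets 6, best alternative 2. No profitable deviation — NE.
(D, Q, In): P1 can switch to U (6 → 10). Not NE.
(D, Q, Out): P2 can switch to P (4 → 11). Not NE.

The pure Nash equilibria are (U, Q, In); (D, P, Out).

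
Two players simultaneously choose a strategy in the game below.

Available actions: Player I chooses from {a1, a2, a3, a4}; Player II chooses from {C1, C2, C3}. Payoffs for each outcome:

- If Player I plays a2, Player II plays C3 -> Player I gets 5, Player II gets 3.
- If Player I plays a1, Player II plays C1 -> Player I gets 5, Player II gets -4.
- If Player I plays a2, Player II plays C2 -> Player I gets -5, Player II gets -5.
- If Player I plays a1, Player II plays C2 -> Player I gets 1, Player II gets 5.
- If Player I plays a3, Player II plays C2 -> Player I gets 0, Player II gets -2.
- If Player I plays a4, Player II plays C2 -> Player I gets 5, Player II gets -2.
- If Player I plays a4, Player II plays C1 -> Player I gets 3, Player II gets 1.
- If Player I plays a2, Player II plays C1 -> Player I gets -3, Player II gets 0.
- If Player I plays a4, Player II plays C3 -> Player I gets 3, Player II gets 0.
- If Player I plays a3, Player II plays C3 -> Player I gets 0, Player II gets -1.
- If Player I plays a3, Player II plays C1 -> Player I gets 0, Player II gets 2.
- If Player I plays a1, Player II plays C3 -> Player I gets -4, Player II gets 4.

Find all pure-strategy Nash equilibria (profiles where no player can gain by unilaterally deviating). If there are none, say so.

Pure NE: (a2, C3)

Player I against C1: payoffs 5, -3, 0, 3 → best response a1.
Player I against C2: payoffs 1, -5, 0, 5 → best response a4.
Player I against C3: payoffs -4, 5, 0, 3 → best response a2.
Player II against a1: payoffs -4, 5, 4 → best response C2.
Player II against a2: payoffs 0, -5, 3 → best response C3.
Player II against a3: payoffs 2, -2, -1 → best response C1.
Player II against a4: payoffs 1, -2, 0 → best response C1.
Mutual best responses: (a2, C3).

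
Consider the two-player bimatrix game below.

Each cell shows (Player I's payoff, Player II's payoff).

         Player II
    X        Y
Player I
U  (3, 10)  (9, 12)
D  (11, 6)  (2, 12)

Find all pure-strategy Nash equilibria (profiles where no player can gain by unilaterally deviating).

Pure NE: (U, Y)

Player I against X: payoffs 3, 11 → best response D.
Player I against Y: payoffs 9, 2 → best response U.
Player II against U: payoffs 10, 12 → best response Y.
Player II against D: payoffs 6, 12 → best response Y.
Mutual best responses: (U, Y).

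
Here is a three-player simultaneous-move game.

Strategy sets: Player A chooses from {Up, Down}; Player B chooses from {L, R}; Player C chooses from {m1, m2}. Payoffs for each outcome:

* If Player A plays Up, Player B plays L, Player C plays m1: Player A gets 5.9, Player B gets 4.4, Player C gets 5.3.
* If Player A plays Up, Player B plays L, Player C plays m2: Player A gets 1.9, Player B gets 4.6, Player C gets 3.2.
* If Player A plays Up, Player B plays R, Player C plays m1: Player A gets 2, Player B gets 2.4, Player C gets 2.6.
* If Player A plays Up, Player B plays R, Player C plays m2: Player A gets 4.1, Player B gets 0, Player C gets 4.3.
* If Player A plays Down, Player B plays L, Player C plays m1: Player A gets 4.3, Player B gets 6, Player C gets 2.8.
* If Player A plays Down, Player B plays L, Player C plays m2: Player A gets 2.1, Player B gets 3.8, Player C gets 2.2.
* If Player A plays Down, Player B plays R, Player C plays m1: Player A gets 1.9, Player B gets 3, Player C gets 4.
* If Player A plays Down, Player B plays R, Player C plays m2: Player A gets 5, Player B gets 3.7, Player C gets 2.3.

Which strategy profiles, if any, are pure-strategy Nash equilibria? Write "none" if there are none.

Mark each player's best response to every combination of opponents' strategies; a profile where every player is best-responding is a pure Nash equilibrium.
Player A against (L, m1): payoffs 5.9, 4.3 → best response Up.
Player A against (L, m2): payoffs 1.9, 2.1 → best response Down.
Player A against (R, m1): payoffs 2, 1.9 → best response Up.
Player A against (R, m2): payoffs 4.1, 5 → best response Down.
Player B against (Up, m1): payoffs 4.4, 2.4 → best response L.
Player B against (Up, m2): payoffs 4.6, 0 → best response L.
Player B against (Down, m1): payoffs 6, 3 → best response L.
Player B against (Down, m2): payoffs 3.8, 3.7 → best response L.
Player C against (Up, L): payoffs 5.3, 3.2 → best response m1.
Player C against (Up, R): payoffs 2.6, 4.3 → best response m2.
Player C against (Down, L): payoffs 2.8, 2.2 → best response m1.
Player C against (Down, R): payoffs 4, 2.3 → best response m1.
Mutual best responses: (Up, L, m1).

(Up, L, m1)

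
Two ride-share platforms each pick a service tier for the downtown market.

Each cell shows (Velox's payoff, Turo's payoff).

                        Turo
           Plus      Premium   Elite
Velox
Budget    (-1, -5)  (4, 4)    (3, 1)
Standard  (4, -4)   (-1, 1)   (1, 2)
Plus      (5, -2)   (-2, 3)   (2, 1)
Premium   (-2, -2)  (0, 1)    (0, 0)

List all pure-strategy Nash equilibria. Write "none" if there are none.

The unique pure-strategy Nash equilibrium is (Budget, Premium).

Velox against Plus: payoffs -1, 4, 5, -2 → best response Plus.
Velox against Premium: payoffs 4, -1, -2, 0 → best response Budget.
Velox against Elite: payoffs 3, 1, 2, 0 → best response Budget.
Turo against Budget: payoffs -5, 4, 1 → best response Premium.
Turo against Standard: payoffs -4, 1, 2 → best response Elite.
Turo against Plus: payoffs -2, 3, 1 → best response Premium.
Turo against Premium: payoffs -2, 1, 0 → best response Premium.
Mutual best responses: (Budget, Premium).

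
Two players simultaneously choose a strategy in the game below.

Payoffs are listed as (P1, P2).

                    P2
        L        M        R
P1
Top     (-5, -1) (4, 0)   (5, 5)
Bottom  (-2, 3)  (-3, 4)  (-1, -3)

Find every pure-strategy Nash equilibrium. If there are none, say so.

Pure NE: (Top, R)

Check each profile: it is a Nash equilibrium iff no player can strictly gain by switching unilaterally.
(Top, L): P1 can switch to Bottom (-5 → -2). Not NE.
(Top, M): P2 can switch to R (0 → 5). Not NE.
(Top, R): P1 gets 5, best alternative -1; P2 gets 5, best alternative 0. No profitable deviation — NE.
(Bottom, L): P2 can switch to M (3 → 4). Not NE.
(Bottom, M): P1 can switch to Top (-3 → 4). Not NE.
(Bottom, R): P1 can switch to Top (-1 → 5). Not NE.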